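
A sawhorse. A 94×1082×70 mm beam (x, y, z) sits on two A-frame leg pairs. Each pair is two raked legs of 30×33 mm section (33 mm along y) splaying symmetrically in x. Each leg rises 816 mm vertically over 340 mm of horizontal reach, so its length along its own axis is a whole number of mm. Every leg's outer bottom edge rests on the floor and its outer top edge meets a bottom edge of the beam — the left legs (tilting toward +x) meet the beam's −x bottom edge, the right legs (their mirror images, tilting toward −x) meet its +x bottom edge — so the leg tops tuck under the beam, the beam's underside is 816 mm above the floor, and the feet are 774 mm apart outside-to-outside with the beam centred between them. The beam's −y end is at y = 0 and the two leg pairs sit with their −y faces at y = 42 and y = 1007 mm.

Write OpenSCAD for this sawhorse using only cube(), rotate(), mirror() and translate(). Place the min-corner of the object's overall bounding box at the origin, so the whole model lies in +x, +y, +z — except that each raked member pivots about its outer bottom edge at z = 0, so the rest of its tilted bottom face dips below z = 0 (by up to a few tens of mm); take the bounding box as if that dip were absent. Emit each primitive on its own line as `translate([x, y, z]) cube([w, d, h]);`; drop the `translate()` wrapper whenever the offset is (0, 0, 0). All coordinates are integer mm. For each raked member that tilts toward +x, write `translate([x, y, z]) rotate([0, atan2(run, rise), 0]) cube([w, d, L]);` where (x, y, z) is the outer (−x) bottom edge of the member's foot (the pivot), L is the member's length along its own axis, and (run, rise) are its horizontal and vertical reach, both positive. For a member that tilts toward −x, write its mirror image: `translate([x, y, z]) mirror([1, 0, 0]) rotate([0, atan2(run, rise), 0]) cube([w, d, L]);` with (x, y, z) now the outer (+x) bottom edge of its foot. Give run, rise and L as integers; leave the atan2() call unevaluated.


translate([340, 0, 816]) cube([94, 1082, 70]);
translate([0, 42, 0]) rotate([0, atan2(340, 816), 0]) cube([30, 33, 884]);
translate([774, 42, 0]) mirror([1, 0, 0]) rotate([0, atan2(340, 816), 0]) cube([30, 33, 884]);
translate([0, 1007, 0]) rotate([0, atan2(340, 816), 0]) cube([30, 33, 884]);
translate([774, 1007, 0]) mirror([1, 0, 0]) rotate([0, atan2(340, 816), 0]) cube([30, 33, 884]);


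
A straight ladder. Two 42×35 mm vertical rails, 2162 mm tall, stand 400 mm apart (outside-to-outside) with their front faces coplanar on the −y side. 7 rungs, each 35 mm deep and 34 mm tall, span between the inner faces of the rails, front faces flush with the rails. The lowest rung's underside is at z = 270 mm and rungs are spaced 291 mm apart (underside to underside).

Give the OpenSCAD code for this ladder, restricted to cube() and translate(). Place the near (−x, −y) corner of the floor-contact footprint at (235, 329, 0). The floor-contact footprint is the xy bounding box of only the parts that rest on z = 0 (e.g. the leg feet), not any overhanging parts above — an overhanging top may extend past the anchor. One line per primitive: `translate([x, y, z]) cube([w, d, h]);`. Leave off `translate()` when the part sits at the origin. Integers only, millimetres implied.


translate([235, 329, 0]) cube([42, 35, 2162]);
translate([593, 329, 0]) cube([42, 35, 2162]);
translate([277, 329, 270]) cube([316, 35, 34]);
translate([277, 329, 561]) cube([316, 35, 34]);
translate([277, 329, 852]) cube([316, 35, 34]);
translate([277, 329, 1143]) cube([316, 35, 34]);
translate([277, 329, 1434]) cube([316, 35, 34]);
translate([277, 329, 1725]) cube([316, 35, 34]);
translate([277, 329, 2016]) cube([316, 35, 34]);


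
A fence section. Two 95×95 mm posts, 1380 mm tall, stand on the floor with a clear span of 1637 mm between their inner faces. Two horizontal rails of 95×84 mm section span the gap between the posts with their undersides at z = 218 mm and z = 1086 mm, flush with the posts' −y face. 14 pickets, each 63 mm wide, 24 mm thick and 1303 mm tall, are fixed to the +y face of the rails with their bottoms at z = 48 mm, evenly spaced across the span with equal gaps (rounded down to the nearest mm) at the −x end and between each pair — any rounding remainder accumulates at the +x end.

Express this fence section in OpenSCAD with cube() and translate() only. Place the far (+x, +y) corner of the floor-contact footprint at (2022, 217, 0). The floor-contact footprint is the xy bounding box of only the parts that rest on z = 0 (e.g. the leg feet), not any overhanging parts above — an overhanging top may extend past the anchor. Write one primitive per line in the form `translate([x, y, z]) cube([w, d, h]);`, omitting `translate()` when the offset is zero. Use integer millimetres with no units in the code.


translate([195, 122, 0]) cube([95, 95, 1380]);
translate([1927, 122, 0]) cube([95, 95, 1380]);
translate([290, 122, 218]) cube([1637, 95, 84]);
translate([290, 122, 1086]) cube([1637, 95, 84]);
translate([340, 217, 48]) cube([63, 24, 1303]);
translate([453, 217, 48]) cube([63, 24, 1303]);
translate([566, 217, 48]) cube([63, 24, 1303]);
translate([679, 217, 48]) cube([63, 24, 1303]);
translate([792, 217, 48]) cube([63, 24, 1303]);
translate([905, 217, 48]) cube([63, 24, 1303]);
translate([1018, 217, 48]) cube([63, 24, 1303]);
translate([1131, 217, 48]) cube([63, 24, 1303]);
translate([1244, 217, 48]) cube([63, 24, 1303]);
translate([1357, 217, 48]) cube([63, 24, 1303]);
translate([1470, 217, 48]) cube([63, 24, 1303]);
translate([1583, 217, 48]) cube([63, 24, 1303]);
translate([1696, 217, 48]) cube([63, 24, 1303]);
translate([1809, 217, 48]) cube([63, 24, 1303]);


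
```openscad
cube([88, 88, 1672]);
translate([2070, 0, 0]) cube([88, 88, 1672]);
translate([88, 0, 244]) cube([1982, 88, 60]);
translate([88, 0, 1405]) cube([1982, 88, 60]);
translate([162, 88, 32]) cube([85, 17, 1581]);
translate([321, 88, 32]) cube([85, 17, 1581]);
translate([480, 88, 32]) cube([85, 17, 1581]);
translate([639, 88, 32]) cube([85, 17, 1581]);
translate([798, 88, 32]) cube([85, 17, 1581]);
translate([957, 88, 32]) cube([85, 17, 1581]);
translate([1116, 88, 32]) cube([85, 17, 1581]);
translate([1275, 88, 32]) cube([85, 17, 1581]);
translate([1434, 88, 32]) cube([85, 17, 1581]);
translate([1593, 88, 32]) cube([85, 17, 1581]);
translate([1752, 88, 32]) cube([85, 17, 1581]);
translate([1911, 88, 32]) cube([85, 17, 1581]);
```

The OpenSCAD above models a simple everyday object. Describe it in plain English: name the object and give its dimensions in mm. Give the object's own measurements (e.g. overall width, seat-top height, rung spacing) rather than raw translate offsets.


A fence section. Two 88×88 mm posts, 1672 mm tall, stand on the floor with a clear span of 1982 mm between their inner faces. Two horizontal rails of 88×60 mm section span the gap between the posts with their undersides at z = 244 mm and z = 1405 mm, flush with the posts' −y face. 12 pickets, each 85 mm wide, 17 mm thick and 1581 mm tall, are fixed to the +y face of the rails with their bottoms at z = 32 mm, spaced across the span with a 74 mm gap after the −x post and between neighbouring pickets and before the +x post.


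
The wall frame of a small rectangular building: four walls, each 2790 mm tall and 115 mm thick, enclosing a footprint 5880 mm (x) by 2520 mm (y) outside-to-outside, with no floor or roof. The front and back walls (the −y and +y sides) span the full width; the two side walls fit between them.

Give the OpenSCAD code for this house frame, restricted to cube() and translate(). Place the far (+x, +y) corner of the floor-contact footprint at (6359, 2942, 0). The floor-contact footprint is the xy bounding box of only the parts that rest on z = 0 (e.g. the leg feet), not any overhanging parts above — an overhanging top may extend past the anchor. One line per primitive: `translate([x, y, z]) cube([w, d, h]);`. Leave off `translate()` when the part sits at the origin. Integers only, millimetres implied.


translate([479, 422, 0]) cube([5880, 115, 2790]);
translate([479, 2827, 0]) cube([5880, 115, 2790]);
translate([479, 537, 0]) cube([115, 2290, 2790]);
translate([6244, 537, 0]) cube([115, 2290, 2790]);


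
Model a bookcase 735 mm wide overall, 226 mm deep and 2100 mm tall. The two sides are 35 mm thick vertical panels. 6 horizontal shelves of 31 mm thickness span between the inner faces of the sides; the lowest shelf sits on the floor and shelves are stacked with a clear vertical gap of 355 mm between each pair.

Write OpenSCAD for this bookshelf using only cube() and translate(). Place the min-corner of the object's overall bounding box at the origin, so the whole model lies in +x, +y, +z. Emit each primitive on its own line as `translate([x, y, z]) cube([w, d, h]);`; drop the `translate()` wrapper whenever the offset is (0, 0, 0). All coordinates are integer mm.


cube([35, 226, 2100]);
translate([700, 0, 0]) cube([35, 226, 2100]);
translate([35, 0, 0]) cube([665, 226, 31]);
translate([35, 0, 386]) cube([665, 226, 31]);
translate([35, 0, 772]) cube([665, 226, 31]);
translate([35, 0, 1158]) cube([665, 226, 31]);
translate([35, 0, 1544]) cube([665, 226, 31]);
translate([35, 0, 1930]) cube([665, 226, 31]);


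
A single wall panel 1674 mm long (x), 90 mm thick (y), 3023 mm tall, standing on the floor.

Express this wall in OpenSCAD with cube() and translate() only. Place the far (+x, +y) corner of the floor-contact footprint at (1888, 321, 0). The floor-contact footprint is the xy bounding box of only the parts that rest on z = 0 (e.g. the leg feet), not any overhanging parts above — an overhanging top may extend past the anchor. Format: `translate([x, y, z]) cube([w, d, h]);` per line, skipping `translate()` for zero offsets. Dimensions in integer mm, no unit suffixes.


translate([214, 231, 0]) cube([1674, 90, 3023]);


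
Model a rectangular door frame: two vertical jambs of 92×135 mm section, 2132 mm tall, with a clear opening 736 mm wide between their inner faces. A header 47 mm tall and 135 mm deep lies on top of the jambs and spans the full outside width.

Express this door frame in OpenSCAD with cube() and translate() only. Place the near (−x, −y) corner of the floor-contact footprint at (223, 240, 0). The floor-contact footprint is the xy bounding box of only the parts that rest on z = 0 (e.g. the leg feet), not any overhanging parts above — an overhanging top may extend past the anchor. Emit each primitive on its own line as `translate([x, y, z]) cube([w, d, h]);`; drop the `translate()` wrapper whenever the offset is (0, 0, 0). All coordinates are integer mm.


translate([223, 240, 0]) cube([92, 135, 2132]);
translate([1051, 240, 0]) cube([92, 135, 2132]);
translate([223, 240, 2132]) cube([920, 135, 47]);


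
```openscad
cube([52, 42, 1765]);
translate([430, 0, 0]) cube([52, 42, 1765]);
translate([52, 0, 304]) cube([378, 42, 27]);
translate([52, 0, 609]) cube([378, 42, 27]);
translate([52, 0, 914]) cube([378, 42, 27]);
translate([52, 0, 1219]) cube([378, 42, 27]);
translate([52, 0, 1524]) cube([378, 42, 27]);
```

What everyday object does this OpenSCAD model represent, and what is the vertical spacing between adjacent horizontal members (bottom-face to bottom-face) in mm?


A ladder. The rung spacing is 305 mm.

Two tall 52×42 posts with 5 short bars between them — a ladder. Adjacent rungs sit at z = 304 and z = 609, so the spacing is 609 − 304 = 305 mm.


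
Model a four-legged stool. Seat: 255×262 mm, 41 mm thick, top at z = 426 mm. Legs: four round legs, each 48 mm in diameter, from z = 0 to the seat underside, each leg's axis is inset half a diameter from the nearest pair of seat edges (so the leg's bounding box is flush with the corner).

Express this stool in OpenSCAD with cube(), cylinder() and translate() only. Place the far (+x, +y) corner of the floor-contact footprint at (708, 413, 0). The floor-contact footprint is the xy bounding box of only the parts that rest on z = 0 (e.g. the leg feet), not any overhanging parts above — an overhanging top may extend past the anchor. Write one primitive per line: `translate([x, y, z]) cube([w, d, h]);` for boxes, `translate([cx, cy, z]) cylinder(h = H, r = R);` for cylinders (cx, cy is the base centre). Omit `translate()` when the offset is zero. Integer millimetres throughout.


translate([453, 151, 385]) cube([255, 262, 41]);
translate([477, 175, 0]) cylinder(h = 385, r = 24);
translate([684, 175, 0]) cylinder(h = 385, r = 24);
translate([477, 389, 0]) cylinder(h = 385, r = 24);
translate([684, 389, 0]) cylinder(h = 385, r = 24);


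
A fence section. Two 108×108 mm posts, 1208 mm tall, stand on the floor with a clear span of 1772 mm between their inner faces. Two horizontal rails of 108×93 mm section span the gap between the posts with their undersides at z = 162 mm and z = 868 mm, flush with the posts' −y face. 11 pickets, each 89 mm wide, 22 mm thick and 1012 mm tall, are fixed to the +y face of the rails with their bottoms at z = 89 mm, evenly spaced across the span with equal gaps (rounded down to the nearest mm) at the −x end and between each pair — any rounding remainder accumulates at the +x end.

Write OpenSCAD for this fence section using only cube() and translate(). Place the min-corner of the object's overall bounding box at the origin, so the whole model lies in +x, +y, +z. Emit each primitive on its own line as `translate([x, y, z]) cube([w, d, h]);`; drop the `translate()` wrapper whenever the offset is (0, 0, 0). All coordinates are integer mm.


cube([108, 108, 1208]);
translate([1880, 0, 0]) cube([108, 108, 1208]);
translate([108, 0, 162]) cube([1772, 108, 93]);
translate([108, 0, 868]) cube([1772, 108, 93]);
translate([174, 108, 89]) cube([89, 22, 1012]);
translate([329, 108, 89]) cube([89, 22, 1012]);
translate([484, 108, 89]) cube([89, 22, 1012]);
translate([639, 108, 89]) cube([89, 22, 1012]);
translate([794, 108, 89]) cube([89, 22, 1012]);
translate([949, 108, 89]) cube([89, 22, 1012]);
translate([1104, 108, 89]) cube([89, 22, 1012]);
translate([1259, 108, 89]) cube([89, 22, 1012]);
translate([1414, 108, 89]) cube([89, 22, 1012]);
translate([1569, 108, 89]) cube([89, 22, 1012]);
translate([1724, 108, 89]) cube([89, 22, 1012]);


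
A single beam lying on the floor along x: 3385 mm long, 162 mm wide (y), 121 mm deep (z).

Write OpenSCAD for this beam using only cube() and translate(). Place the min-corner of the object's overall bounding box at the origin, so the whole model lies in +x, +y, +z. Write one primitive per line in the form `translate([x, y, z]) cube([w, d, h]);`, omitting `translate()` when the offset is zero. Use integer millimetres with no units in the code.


cube([3385, 162, 121]);


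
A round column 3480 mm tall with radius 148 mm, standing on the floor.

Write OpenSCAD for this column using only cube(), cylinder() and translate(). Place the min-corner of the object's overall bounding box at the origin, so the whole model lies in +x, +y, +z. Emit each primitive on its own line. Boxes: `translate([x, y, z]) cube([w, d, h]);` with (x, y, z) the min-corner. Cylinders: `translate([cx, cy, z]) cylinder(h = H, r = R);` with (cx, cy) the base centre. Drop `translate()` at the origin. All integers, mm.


translate([148, 148, 0]) cylinder(h = 3480, r = 148);


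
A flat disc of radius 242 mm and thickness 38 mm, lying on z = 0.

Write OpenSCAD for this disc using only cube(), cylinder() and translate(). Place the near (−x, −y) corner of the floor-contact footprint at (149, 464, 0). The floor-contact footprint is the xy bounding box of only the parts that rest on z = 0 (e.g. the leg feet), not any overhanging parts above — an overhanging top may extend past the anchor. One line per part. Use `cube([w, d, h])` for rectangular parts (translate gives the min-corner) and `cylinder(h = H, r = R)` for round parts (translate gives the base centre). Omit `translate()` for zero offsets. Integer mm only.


translate([391, 706, 0]) cylinder(h = 38, r = 242);


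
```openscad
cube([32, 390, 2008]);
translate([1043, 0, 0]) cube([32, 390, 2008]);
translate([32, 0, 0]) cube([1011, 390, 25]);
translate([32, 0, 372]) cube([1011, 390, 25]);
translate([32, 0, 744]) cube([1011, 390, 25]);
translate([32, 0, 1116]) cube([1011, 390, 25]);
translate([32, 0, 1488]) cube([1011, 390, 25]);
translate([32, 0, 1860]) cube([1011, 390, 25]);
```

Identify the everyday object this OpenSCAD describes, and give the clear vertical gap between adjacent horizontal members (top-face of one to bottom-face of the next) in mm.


A bookshelf. The clear shelf gap is 347 mm.

Two tall side panels with 6 horizontal boards between them — a bookshelf. The first two shelf undersides are at z = 0 and z = 372; with shelf thickness 25, the clear gap is 372 − 0 − 25 = 347 mm.


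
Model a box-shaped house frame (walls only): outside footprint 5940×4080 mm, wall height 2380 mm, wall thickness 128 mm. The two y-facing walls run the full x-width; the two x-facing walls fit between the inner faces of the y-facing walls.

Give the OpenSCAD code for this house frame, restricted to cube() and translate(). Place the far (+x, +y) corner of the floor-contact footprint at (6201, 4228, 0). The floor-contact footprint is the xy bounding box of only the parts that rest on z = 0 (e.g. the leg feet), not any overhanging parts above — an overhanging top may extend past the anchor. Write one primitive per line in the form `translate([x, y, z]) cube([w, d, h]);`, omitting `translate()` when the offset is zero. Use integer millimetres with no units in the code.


translate([261, 148, 0]) cube([5940, 128, 2380]);
translate([261, 4100, 0]) cube([5940, 128, 2380]);
translate([261, 276, 0]) cube([128, 3824, 2380]);
translate([6073, 276, 0]) cube([128, 3824, 2380]);


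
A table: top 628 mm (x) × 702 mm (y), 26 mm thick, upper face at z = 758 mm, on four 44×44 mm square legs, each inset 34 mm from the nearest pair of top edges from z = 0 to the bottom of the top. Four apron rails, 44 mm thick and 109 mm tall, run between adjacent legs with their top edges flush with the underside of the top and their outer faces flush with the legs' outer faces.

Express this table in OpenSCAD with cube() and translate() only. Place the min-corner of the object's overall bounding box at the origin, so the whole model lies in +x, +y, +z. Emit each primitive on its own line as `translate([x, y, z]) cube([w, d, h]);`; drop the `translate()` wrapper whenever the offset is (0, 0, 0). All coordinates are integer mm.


translate([0, 0, 732]) cube([628, 702, 26]);
translate([34, 34, 0]) cube([44, 44, 732]);
translate([550, 34, 0]) cube([44, 44, 732]);
translate([34, 624, 0]) cube([44, 44, 732]);
translate([550, 624, 0]) cube([44, 44, 732]);
translate([78, 34, 623]) cube([472, 44, 109]);
translate([78, 624, 623]) cube([472, 44, 109]);
translate([34, 78, 623]) cube([44, 546, 109]);
translate([550, 78, 623]) cube([44, 546, 109]);


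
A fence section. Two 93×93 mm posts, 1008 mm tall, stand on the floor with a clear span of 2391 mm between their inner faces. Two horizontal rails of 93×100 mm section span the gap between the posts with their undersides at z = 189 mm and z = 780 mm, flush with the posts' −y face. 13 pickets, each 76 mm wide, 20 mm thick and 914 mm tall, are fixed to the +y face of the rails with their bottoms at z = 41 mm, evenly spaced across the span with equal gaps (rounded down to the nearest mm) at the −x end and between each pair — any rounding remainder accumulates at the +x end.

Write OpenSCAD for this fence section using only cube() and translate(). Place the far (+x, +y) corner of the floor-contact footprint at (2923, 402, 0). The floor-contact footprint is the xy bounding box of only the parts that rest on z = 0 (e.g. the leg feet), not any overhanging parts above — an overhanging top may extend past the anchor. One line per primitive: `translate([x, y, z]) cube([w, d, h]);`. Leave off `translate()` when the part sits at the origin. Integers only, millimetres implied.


translate([346, 309, 0]) cube([93, 93, 1008]);
translate([2830, 309, 0]) cube([93, 93, 1008]);
translate([439, 309, 189]) cube([2391, 93, 100]);
translate([439, 309, 780]) cube([2391, 93, 100]);
translate([539, 402, 41]) cube([76, 20, 914]);
translate([715, 402, 41]) cube([76, 20, 914]);
translate([891, 402, 41]) cube([76, 20, 914]);
translate([1067, 402, 41]) cube([76, 20, 914]);
translate([1243, 402, 41]) cube([76, 20, 914]);
translate([1419, 402, 41]) cube([76, 20, 914]);
translate([1595, 402, 41]) cube([76, 20, 914]);
translate([1771, 402, 41]) cube([76, 20, 914]);
translate([1947, 402, 41]) cube([76, 20, 914]);
translate([2123, 402, 41]) cube([76, 20, 914]);
translate([2299, 402, 41]) cube([76, 20, 914]);
translate([2475, 402, 41]) cube([76, 20, 914]);
translate([2651, 402, 41]) cube([76, 20, 914]);


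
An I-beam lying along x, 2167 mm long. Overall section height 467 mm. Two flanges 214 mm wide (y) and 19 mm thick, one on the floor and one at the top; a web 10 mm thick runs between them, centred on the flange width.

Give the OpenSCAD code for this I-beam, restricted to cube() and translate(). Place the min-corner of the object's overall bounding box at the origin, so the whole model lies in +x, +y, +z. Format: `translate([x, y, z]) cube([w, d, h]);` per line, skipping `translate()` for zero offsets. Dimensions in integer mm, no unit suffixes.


cube([2167, 214, 19]);
translate([0, 102, 19]) cube([2167, 10, 429]);
translate([0, 0, 448]) cube([2167, 214, 19]);


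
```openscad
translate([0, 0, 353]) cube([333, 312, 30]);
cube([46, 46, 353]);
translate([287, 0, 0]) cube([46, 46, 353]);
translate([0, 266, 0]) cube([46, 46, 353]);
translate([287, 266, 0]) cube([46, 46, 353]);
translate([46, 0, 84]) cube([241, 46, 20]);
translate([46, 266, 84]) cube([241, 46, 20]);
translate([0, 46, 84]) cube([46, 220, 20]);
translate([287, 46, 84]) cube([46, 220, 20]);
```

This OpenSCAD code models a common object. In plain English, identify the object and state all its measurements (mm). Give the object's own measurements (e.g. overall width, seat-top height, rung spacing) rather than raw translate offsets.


A four-legged stool. The seat is a 333×312×30 mm slab whose top surface is at z = 383 mm; four square legs, each 46×46 mm in cross-section, run from the floor (z = 0) to the underside of the seat, each flush with a corner of the seat. Four stretchers, 46 mm wide and 20 mm tall, connect adjacent legs with their undersides at z = 84 mm, each running between the inner faces of the legs it joins and aligned with the legs' outer faces on the other axis.


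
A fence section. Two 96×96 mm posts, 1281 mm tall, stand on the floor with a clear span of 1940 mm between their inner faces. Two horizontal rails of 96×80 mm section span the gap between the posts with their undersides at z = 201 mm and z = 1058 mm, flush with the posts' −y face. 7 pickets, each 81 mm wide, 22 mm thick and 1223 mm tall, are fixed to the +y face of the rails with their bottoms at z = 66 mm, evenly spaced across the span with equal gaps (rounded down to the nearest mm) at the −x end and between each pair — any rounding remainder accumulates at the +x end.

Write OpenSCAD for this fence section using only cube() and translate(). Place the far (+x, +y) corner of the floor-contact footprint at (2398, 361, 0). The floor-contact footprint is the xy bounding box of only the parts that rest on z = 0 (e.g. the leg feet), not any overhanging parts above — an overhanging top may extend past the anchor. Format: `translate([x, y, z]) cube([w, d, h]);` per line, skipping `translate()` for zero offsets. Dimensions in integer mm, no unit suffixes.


translate([266, 265, 0]) cube([96, 96, 1281]);
translate([2302, 265, 0]) cube([96, 96, 1281]);
translate([362, 265, 201]) cube([1940, 96, 80]);
translate([362, 265, 1058]) cube([1940, 96, 80]);
translate([533, 361, 66]) cube([81, 22, 1223]);
translate([785, 361, 66]) cube([81, 22, 1223]);
translate([1037, 361, 66]) cube([81, 22, 1223]);
translate([1289, 361, 66]) cube([81, 22, 1223]);
translate([1541, 361, 66]) cube([81, 22, 1223]);
translate([1793, 361, 66]) cube([81, 22, 1223]);
translate([2045, 361, 66]) cube([81, 22, 1223]);


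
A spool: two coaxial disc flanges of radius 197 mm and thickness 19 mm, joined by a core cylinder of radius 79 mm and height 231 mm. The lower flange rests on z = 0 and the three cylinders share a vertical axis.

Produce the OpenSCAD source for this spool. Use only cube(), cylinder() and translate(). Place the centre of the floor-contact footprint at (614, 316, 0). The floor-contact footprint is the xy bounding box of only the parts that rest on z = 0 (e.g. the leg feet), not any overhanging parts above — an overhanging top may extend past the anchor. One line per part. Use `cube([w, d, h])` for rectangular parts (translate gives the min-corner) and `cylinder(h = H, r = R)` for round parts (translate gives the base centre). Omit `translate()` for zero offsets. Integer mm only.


translate([614, 316, 0]) cylinder(h = 19, r = 197);
translate([614, 316, 19]) cylinder(h = 231, r = 79);
translate([614, 316, 250]) cylinder(h = 19, r = 197);


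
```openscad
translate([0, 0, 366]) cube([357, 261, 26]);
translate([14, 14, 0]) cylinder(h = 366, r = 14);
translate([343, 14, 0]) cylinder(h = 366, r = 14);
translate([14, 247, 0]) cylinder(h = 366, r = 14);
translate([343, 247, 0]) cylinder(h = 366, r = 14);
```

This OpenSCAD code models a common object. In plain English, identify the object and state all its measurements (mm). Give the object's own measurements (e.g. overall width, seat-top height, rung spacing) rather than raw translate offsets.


A simple wooden stool: a rectangular seat 357 mm (x) by 261 mm (y), 26 mm thick, top face at z = 392 mm, on four round legs, each 28 mm in diameter. The legs rest on z = 0, each leg's axis is inset half a diameter from the nearest pair of seat edges (so the leg's bounding box is flush with the corner).


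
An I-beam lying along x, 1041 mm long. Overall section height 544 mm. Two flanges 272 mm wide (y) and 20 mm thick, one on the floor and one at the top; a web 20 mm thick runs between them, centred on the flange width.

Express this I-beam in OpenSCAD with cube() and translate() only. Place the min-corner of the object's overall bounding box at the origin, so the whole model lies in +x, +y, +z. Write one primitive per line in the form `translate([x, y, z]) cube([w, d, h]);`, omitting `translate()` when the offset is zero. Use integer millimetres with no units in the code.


cube([1041, 272, 20]);
translate([0, 126, 20]) cube([1041, 20, 504]);
translate([0, 0, 524]) cube([1041, 272, 20]);


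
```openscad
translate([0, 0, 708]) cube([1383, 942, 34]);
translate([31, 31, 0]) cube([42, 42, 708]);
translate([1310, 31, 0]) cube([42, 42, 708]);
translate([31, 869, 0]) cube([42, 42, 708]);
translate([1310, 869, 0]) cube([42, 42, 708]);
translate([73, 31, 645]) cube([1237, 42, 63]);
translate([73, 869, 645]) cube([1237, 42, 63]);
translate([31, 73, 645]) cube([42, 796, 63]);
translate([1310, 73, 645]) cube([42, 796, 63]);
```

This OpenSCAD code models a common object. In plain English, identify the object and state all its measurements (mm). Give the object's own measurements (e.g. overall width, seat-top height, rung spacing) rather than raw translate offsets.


A table: top 1383 mm (x) × 942 mm (y), 34 mm thick, upper face at z = 742 mm, on four 42×42 mm square legs, each inset 31 mm from the nearest pair of top edges from z = 0 to the bottom of the top. Four apron rails, 42 mm thick and 63 mm tall, run between adjacent legs with their top edges flush with the underside of the top and their outer faces flush with the legs' outer faces.


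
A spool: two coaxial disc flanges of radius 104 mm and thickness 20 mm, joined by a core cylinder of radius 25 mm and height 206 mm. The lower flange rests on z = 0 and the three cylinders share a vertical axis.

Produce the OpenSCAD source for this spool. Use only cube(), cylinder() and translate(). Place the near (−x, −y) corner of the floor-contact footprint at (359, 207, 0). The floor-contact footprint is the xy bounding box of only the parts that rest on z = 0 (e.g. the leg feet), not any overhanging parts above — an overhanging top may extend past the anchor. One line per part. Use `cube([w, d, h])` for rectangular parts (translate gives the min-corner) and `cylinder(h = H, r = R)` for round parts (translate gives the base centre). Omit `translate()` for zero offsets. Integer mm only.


translate([463, 311, 0]) cylinder(h = 20, r = 104);
translate([463, 311, 20]) cylinder(h = 206, r = 25);
translate([463, 311, 226]) cylinder(h = 20, r = 104);


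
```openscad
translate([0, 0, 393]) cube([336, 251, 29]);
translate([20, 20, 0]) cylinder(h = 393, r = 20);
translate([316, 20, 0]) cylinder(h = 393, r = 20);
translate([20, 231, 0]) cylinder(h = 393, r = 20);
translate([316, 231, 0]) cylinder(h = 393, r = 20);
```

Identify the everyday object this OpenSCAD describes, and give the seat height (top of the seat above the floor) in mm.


A stool. The seat height is 422 mm.

A 336×251×29 slab at z = 393 on four corner cylinders — a stool. The seat top is 393 + 29 = 422 mm.


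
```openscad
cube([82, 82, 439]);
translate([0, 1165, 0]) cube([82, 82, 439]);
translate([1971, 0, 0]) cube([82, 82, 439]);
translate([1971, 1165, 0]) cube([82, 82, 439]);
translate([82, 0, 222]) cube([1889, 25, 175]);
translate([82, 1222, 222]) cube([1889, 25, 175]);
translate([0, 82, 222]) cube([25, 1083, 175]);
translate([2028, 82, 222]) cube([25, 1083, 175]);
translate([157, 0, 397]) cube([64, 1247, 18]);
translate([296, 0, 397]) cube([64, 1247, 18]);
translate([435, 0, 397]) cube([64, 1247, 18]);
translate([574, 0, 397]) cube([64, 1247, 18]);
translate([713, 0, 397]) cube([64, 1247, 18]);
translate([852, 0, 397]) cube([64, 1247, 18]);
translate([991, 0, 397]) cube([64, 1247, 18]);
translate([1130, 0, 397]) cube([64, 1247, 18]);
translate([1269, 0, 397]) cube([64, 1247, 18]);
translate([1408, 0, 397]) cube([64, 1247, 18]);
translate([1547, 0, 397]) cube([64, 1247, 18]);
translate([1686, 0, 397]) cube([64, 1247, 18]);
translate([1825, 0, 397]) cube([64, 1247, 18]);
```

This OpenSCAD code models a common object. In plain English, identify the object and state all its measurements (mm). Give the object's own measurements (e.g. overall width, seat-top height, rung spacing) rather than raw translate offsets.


A bed frame 2053 mm long (x) by 1247 mm wide (y). Four 82×82 mm corner posts, 439 mm tall, at the corners of the footprint. Four rails of 25 mm thickness and 175 mm height run between adjacent posts with their undersides at z = 222 mm, their outer faces flush with the outside of the frame (the two x-running rails run between the posts' inner faces; the two y-running rails run between the posts' inner faces). 13 slats, each 64 mm wide (x) and 18 mm thick, lie across the top of the two x-running rails, running the full 1247 mm width of the frame in y; along x they sit between the end posts with a 75 mm gap after the −x posts and between neighbouring slats, leaving 82 mm before the +x posts.


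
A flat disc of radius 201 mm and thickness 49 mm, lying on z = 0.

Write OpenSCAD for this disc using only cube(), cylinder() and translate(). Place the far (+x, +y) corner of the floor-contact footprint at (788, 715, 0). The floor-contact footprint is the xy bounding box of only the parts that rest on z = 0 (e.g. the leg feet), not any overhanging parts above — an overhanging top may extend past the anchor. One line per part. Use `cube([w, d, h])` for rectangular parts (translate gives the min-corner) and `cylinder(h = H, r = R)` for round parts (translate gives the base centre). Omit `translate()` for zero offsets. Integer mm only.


translate([587, 514, 0]) cylinder(h = 49, r = 201);


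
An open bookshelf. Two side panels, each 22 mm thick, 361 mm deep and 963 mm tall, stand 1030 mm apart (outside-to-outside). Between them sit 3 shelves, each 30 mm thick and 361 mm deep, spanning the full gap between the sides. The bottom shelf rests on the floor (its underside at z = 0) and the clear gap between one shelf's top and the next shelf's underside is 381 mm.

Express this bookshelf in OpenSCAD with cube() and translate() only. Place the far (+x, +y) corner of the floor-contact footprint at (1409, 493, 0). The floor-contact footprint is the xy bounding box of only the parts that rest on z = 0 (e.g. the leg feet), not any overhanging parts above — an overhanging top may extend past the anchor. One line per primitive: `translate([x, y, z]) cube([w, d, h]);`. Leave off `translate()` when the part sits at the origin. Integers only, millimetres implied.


translate([379, 132, 0]) cube([22, 361, 963]);
translate([1387, 132, 0]) cube([22, 361, 963]);
translate([401, 132, 0]) cube([986, 361, 30]);
translate([401, 132, 411]) cube([986, 361, 30]);
translate([401, 132, 822]) cube([986, 361, 30]);


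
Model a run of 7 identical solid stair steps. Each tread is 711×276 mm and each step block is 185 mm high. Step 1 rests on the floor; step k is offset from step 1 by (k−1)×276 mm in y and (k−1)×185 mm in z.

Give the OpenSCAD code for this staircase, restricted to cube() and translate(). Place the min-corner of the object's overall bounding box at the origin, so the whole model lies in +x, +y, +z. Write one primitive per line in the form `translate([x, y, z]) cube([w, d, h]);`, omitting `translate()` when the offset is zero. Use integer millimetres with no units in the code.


cube([711, 276, 185]);
translate([0, 276, 185]) cube([711, 276, 185]);
translate([0, 552, 370]) cube([711, 276, 185]);
translate([0, 828, 555]) cube([711, 276, 185]);
translate([0, 1104, 740]) cube([711, 276, 185]);
translate([0, 1380, 925]) cube([711, 276, 185]);
translate([0, 1656, 1110]) cube([711, 276, 185]);


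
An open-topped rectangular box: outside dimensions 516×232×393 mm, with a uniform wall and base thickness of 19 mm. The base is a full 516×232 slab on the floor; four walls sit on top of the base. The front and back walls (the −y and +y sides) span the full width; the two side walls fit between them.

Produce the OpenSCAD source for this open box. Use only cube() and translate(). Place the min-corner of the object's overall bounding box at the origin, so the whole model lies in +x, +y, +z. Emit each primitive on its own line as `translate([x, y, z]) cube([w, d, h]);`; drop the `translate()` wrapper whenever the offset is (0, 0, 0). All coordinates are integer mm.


cube([516, 232, 19]);
translate([0, 0, 19]) cube([516, 19, 374]);
translate([0, 213, 19]) cube([516, 19, 374]);
translate([0, 19, 19]) cube([19, 194, 374]);
translate([497, 19, 19]) cube([19, 194, 374]);


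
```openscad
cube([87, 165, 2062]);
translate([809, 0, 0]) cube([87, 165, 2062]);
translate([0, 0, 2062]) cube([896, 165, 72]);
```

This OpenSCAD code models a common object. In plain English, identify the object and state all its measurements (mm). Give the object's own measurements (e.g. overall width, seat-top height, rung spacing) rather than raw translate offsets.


A door frame. The clear opening is 722 mm wide and 2062 mm high. Two 87 mm wide jambs, 165 mm deep, stand either side of the opening from the floor to the top of the opening. A 72 mm thick head sits across the top of both jambs, spanning the full outside width of the frame.


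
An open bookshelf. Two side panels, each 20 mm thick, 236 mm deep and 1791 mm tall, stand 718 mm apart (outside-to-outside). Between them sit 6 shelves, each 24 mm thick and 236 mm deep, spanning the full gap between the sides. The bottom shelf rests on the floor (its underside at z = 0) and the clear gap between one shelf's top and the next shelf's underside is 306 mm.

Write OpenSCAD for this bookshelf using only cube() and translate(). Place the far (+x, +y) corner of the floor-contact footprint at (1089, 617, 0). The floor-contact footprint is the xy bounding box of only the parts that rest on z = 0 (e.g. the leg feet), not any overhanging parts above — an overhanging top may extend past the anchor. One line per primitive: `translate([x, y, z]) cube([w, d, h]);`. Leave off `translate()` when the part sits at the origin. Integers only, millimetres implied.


translate([371, 381, 0]) cube([20, 236, 1791]);
translate([1069, 381, 0]) cube([20, 236, 1791]);
translate([391, 381, 0]) cube([678, 236, 24]);
translate([391, 381, 330]) cube([678, 236, 24]);
translate([391, 381, 660]) cube([678, 236, 24]);
translate([391, 381, 990]) cube([678, 236, 24]);
translate([391, 381, 1320]) cube([678, 236, 24]);
translate([391, 381, 1650]) cube([678, 236, 24]);


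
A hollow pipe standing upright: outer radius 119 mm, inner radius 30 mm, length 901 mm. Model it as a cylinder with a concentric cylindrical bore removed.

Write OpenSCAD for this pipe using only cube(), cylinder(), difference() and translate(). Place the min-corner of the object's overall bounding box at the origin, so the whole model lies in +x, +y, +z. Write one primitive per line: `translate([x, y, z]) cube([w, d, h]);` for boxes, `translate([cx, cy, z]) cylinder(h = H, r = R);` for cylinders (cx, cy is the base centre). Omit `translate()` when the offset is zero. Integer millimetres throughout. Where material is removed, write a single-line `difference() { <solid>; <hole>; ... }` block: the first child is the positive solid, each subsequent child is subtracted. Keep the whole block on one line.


difference() { translate([119, 119, 0]) cylinder(h = 901, r = 119); translate([119, 119, 0]) cylinder(h = 901, r = 30); }


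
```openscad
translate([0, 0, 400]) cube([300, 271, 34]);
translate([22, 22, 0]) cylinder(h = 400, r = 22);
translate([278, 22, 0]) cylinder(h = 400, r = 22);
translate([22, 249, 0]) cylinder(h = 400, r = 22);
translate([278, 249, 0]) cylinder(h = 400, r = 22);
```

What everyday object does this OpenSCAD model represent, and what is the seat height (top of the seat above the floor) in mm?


A stool. The seat height is 434 mm.

A 300×271×34 slab at z = 400 on four corner cylinders — a stool. The seat top is 400 + 34 = 434 mm.


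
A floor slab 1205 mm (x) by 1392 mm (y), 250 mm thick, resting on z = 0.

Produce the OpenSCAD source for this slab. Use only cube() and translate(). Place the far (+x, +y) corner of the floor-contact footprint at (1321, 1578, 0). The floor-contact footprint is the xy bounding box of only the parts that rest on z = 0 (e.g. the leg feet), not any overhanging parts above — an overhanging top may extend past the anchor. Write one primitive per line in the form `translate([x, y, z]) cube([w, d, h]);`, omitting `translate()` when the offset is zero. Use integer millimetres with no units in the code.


translate([116, 186, 0]) cube([1205, 1392, 250]);


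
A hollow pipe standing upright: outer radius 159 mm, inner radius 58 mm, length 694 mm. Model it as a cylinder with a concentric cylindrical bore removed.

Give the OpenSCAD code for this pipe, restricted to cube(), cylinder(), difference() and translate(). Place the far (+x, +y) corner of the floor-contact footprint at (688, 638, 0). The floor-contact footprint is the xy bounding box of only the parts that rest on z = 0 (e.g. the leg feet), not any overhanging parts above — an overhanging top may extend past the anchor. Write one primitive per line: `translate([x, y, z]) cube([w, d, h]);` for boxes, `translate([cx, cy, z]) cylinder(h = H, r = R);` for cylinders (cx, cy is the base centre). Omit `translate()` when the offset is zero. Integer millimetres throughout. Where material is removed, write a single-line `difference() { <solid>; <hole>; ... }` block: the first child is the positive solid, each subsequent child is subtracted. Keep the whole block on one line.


difference() { translate([529, 479, 0]) cylinder(h = 694, r = 159); translate([529, 479, 0]) cylinder(h = 694, r = 58); }


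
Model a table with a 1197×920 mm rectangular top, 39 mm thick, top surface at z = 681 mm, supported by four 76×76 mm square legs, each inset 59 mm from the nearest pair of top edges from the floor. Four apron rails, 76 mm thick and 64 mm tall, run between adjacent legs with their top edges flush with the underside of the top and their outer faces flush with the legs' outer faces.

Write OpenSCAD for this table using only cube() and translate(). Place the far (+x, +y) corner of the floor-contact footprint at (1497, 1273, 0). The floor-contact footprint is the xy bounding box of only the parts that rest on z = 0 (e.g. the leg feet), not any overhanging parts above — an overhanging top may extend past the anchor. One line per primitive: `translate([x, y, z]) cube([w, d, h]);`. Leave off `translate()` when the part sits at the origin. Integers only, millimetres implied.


// leg_h = 681 - 39 = 642
// apron z = 642 - 64 = 578
translate([359, 412, 642]) cube([1197, 920, 39]);
translate([418, 471, 0]) cube([76, 76, 642]);
translate([1421, 471, 0]) cube([76, 76, 642]);
translate([418, 1197, 0]) cube([76, 76, 642]);
translate([1421, 1197, 0]) cube([76, 76, 642]);
translate([494, 471, 578]) cube([927, 76, 64]);
translate([494, 1197, 578]) cube([927, 76, 64]);
translate([418, 547, 578]) cube([76, 650, 64]);
translate([1421, 547, 578]) cube([76, 650, 64]);
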